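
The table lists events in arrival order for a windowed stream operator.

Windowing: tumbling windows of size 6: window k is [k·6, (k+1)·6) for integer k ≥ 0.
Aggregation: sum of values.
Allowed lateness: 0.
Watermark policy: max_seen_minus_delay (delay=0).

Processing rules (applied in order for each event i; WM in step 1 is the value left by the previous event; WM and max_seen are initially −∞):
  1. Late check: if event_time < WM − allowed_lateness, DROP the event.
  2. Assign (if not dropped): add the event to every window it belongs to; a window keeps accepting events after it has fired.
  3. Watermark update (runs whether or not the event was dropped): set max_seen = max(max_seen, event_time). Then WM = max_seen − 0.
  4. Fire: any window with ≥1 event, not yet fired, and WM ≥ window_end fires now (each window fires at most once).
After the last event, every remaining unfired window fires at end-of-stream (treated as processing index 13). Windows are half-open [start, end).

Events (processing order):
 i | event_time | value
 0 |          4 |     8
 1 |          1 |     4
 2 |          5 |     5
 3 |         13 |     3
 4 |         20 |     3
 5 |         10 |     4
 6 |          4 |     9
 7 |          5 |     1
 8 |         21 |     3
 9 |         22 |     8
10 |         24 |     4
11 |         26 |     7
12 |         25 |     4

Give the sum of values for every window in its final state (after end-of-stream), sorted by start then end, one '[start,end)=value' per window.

i=0 t=4 v=8: → [0,6); WM=4
i=1 t=1 v=4: DROP (t<4-0); WM=4
i=2 t=5 v=5: → [0,6); WM=5
i=3 t=13 v=3: → [12,18); WM=13; [0,6) fires=13
i=4 t=20 v=3: → [18,24); WM=20; [12,18) fires=3
i=5 t=10 v=4: DROP (t<20-0); WM=20
i=6 t=4 v=9: DROP (t<20-0); WM=20
i=7 t=5 v=1: DROP (t<20-0); WM=20
i=8 t=21 v=3: → [18,24); WM=21
i=9 t=22 v=8: → [18,24); WM=22
i=10 t=24 v=4: → [24,30); WM=24; [18,24) fires=14
i=11 t=26 v=7: → [24,30); WM=26
i=12 t=25 v=4: DROP (t<26-0); WM=26

[0,6)=13 [12,18)=3 [18,24)=14 [24,30)=11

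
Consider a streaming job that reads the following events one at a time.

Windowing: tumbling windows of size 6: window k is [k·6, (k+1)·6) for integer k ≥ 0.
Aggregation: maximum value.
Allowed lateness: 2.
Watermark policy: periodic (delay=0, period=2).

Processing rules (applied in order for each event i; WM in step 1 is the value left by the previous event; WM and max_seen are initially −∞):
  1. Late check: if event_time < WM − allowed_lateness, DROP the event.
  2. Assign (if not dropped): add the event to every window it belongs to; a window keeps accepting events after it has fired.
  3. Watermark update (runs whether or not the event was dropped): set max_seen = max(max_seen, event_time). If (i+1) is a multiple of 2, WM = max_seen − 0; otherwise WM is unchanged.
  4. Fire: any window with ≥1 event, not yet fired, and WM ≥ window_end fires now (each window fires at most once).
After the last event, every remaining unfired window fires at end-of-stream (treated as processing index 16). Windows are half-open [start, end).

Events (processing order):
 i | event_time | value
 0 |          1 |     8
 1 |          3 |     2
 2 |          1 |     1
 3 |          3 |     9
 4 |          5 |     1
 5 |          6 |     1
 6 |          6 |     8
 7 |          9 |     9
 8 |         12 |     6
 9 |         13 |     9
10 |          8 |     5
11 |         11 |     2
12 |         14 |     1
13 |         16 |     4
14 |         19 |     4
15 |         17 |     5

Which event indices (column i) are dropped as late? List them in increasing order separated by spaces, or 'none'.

i=0 t=1 v=8: → [0,6); WM=−∞
i=1 t=3 v=2: → [0,6); WM=3
i=2 t=1 v=1: → [0,6); WM=3
i=3 t=3 v=9: → [0,6); WM=3
i=4 t=5 v=1: → [0,6); WM=3
i=5 t=6 v=1: → [6,12); WM=6; [0,6) fires=9
i=6 t=6 v=8: → [6,12); WM=6
i=7 t=9 v=9: → [6,12); WM=9
i=8 t=12 v=6: → [12,18); WM=9
i=9 t=13 v=9: → [12,18); WM=13; [6,12) fires=9
i=10 t=8 v=5: DROP (t<13-2); WM=13
i=11 t=11 v=2: → [6,12); WM=13
i=12 t=14 v=1: → [12,18); WM=13
i=13 t=16 v=4: → [12,18); WM=16
i=14 t=19 v=4: → [18,24); WM=16
i=15 t=17 v=5: → [12,18); WM=19; [12,18) fires=9

10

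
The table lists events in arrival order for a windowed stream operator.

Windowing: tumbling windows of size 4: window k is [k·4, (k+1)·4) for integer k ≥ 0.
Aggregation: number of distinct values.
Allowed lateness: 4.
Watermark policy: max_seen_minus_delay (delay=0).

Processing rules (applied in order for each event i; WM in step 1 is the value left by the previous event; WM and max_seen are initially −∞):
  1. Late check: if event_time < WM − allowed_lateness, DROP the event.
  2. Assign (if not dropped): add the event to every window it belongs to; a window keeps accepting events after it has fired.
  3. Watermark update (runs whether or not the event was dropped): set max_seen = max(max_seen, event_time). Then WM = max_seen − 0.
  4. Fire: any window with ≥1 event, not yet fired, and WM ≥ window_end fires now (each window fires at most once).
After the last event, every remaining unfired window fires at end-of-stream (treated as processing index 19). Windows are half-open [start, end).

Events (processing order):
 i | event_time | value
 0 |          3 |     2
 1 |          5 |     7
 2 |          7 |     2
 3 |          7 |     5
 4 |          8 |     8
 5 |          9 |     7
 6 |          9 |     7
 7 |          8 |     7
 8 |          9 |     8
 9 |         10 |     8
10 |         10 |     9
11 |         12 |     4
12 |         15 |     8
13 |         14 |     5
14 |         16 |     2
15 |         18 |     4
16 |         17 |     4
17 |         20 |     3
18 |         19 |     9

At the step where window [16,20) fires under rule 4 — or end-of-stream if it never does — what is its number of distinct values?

2

i=0 t=3 v=2: → [0,4); WM=3
i=1 t=5 v=7: → [4,8); WM=5; [0,4) fires=1
i=2 t=7 v=2: → [4,8); WM=7
i=3 t=7 v=5: → [4,8); WM=7
i=4 t=8 v=8: → [8,12); WM=8; [4,8) fires=3
i=5 t=9 v=7: → [8,12); WM=9
i=6 t=9 v=7: → [8,12); WM=9
i=7 t=8 v=7: → [8,12); WM=9
i=8 t=9 v=8: → [8,12); WM=9
i=9 t=10 v=8: → [8,12); WM=10
i=10 t=10 v=9: → [8,12); WM=10
i=11 t=12 v=4: → [12,16); WM=12; [8,12) fires=3
i=12 t=15 v=8: → [12,16); WM=15
i=13 t=14 v=5: → [12,16); WM=15
i=14 t=16 v=2: → [16,20); WM=16; [12,16) fires=3
i=15 t=18 v=4: → [16,20); WM=18
i=16 t=17 v=4: → [16,20); WM=18
i=17 t=20 v=3: → [20,24); WM=20; [16,20) fires=2
i=18 t=19 v=9: → [16,20); WM=20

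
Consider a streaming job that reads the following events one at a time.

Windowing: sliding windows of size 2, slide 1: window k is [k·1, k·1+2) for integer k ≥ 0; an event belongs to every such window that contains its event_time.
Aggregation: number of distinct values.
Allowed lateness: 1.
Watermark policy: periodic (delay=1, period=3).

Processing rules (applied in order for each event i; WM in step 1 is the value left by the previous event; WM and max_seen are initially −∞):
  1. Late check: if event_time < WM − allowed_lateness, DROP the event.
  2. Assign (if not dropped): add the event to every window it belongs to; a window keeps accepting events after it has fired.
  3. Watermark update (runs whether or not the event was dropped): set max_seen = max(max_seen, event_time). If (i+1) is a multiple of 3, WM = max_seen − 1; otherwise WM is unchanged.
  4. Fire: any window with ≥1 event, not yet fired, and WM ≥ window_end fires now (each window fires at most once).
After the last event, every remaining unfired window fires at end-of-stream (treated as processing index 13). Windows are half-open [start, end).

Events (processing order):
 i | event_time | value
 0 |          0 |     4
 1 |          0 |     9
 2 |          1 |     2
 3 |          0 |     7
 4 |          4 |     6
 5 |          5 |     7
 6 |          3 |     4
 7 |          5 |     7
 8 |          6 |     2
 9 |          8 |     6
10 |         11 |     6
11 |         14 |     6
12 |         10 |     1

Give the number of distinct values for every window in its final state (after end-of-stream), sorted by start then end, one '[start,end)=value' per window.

i=0 t=0 v=4: → [0,2); WM=−∞
i=1 t=0 v=9: → [0,2); WM=−∞
i=2 t=1 v=2: → [1,3),[0,2); WM=0
i=3 t=0 v=7: → [0,2); WM=0
i=4 t=4 v=6: → [4,6),[3,5); WM=0
i=5 t=5 v=7: → [5,7),[4,6); WM=4; [0,2) fires=4 [1,3) fires=1
i=6 t=3 v=4: → [3,5),[2,4); WM=4; [2,4) fires=1
i=7 t=5 v=7: → [5,7),[4,6); WM=4
i=8 t=6 v=2: → [6,8),[5,7); WM=5; [3,5) fires=2
i=9 t=8 v=6: → [8,10),[7,9); WM=5
i=10 t=11 v=6: → [11,13),[10,12); WM=5
i=11 t=14 v=6: → [14,16),[13,15); WM=13; [4,6) fires=2 [5,7) fires=2 [6,8) fires=1 [7,9) fires=1 [8,10) fires=1 [10,12) fires=1 [11,13) fires=1
i=12 t=10 v=1: DROP (t<13-1); WM=13

[0,2)=4 [1,3)=1 [2,4)=1 [3,5)=2 [4,6)=2 [5,7)=2 [6,8)=1 [7,9)=1 [8,10)=1 [10,12)=1 [11,13)=1 [13,15)=1 [14,16)=1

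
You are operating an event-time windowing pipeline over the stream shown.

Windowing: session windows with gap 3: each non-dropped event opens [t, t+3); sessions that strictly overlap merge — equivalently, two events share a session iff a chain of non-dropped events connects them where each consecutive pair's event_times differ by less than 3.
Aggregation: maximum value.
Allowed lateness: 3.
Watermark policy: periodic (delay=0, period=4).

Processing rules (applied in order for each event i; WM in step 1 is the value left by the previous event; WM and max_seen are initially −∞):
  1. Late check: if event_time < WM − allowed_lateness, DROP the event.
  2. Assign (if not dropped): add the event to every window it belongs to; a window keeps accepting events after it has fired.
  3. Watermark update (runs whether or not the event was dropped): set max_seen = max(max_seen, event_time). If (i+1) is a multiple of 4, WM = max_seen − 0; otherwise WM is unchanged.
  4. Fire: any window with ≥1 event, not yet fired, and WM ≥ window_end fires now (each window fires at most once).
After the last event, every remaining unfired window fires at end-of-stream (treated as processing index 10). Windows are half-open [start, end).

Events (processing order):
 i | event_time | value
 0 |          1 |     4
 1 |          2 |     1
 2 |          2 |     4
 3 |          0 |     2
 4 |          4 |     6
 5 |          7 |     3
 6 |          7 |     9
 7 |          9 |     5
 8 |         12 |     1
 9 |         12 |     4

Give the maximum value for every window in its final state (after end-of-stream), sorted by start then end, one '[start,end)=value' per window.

[0,7)=6 [7,12)=9 [12,15)=4

i=0 t=1 v=4: → [1,4); WM=−∞
i=1 t=2 v=1: → [1,5); WM=−∞
i=2 t=2 v=4: → [1,5); WM=−∞
i=3 t=0 v=2: → [0,5); WM=2
i=4 t=4 v=6: → [0,7); WM=2
i=5 t=7 v=3: → [7,10); WM=2
i=6 t=7 v=9: → [7,10); WM=2
i=7 t=9 v=5: → [7,12); WM=9
i=8 t=12 v=1: → [12,15); WM=9
i=9 t=12 v=4: → [12,15); WM=9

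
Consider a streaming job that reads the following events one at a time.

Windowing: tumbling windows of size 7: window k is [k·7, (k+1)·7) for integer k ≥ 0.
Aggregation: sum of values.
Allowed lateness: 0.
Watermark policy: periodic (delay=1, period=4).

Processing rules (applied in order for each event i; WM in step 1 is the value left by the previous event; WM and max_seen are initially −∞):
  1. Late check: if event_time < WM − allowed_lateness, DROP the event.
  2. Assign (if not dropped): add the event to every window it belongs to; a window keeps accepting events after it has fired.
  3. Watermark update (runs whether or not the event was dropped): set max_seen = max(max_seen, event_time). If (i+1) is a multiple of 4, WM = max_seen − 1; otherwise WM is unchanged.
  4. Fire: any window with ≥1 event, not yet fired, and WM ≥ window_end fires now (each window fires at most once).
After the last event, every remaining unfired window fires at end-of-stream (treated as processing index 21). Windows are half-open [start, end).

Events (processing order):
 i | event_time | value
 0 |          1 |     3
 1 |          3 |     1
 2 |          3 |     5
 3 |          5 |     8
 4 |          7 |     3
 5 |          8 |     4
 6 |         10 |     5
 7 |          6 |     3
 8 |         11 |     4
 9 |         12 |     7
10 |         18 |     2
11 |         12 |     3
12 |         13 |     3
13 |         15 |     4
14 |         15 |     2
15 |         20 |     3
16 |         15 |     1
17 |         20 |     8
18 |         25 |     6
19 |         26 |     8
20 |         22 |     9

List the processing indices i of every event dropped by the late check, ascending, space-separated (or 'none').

12 13 14 16 20

i=0 t=1 v=3: → [0,7); WM=−∞
i=1 t=3 v=1: → [0,7); WM=−∞
i=2 t=3 v=5: → [0,7); WM=−∞
i=3 t=5 v=8: → [0,7); WM=4
i=4 t=7 v=3: → [7,14); WM=4
i=5 t=8 v=4: → [7,14); WM=4
i=6 t=10 v=5: → [7,14); WM=4
i=7 t=6 v=3: → [0,7); WM=9; [0,7) fires=20
i=8 t=11 v=4: → [7,14); WM=9
i=9 t=12 v=7: → [7,14); WM=9
i=10 t=18 v=2: → [14,21); WM=9
i=11 t=12 v=3: → [7,14); WM=17; [7,14) fires=26
i=12 t=13 v=3: DROP (t<17-0); WM=17
i=13 t=15 v=4: DROP (t<17-0); WM=17
i=14 t=15 v=2: DROP (t<17-0); WM=17
i=15 t=20 v=3: → [14,21); WM=19
i=16 t=15 v=1: DROP (t<19-0); WM=19
i=17 t=20 v=8: → [14,21); WM=19
i=18 t=25 v=6: → [21,28); WM=19
i=19 t=26 v=8: → [21,28); WM=25; [14,21) fires=13
i=20 t=22 v=9: DROP (t<25-0); WM=25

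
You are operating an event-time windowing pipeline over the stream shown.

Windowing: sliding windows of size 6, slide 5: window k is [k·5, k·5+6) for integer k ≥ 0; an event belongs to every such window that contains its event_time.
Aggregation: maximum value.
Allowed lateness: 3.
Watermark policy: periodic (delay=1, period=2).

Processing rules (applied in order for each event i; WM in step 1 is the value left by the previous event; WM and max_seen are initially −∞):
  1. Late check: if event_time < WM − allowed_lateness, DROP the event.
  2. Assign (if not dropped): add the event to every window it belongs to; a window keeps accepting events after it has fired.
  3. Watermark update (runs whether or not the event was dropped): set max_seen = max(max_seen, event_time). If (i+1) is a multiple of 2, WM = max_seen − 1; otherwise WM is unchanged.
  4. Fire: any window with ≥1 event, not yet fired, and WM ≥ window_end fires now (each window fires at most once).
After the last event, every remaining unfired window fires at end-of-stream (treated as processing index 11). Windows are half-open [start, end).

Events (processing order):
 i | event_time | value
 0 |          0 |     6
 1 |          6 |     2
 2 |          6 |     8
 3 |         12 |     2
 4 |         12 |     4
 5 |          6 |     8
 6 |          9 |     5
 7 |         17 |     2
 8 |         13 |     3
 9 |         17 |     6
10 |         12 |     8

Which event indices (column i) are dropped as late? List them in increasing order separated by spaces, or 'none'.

5 10

i=0 t=0 v=6: → [0,6); WM=−∞
i=1 t=6 v=2: → [5,11); WM=5
i=2 t=6 v=8: → [5,11); WM=5
i=3 t=12 v=2: → [10,16); WM=11; [0,6) fires=6 [5,11) fires=8
i=4 t=12 v=4: → [10,16); WM=11
i=5 t=6 v=8: DROP (t<11-3); WM=11
i=6 t=9 v=5: → [5,11); WM=11
i=7 t=17 v=2: → [15,21); WM=16; [10,16) fires=4
i=8 t=13 v=3: → [10,16); WM=16
i=9 t=17 v=6: → [15,21); WM=16
i=10 t=12 v=8: DROP (t<16-3); WM=16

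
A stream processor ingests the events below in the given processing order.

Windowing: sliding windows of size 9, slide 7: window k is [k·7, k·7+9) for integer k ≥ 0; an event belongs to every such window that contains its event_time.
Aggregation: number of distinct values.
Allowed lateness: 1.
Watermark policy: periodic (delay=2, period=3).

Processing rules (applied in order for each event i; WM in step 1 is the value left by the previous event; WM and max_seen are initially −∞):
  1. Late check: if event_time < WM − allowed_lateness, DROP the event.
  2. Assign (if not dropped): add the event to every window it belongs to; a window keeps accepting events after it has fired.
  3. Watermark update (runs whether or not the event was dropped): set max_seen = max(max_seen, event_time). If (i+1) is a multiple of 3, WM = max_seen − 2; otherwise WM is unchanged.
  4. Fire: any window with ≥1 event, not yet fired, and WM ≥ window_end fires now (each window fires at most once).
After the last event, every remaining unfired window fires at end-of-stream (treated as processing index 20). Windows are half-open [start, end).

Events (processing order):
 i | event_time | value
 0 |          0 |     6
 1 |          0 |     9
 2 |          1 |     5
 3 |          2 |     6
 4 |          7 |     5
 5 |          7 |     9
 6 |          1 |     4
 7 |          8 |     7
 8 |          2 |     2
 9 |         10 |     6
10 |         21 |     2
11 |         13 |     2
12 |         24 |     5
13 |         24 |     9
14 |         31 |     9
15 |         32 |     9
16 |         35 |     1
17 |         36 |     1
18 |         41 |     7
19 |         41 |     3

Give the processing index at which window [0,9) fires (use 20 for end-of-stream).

11

i=0 t=0 v=6: → [0,9); WM=−∞
i=1 t=0 v=9: → [0,9); WM=−∞
i=2 t=1 v=5: → [0,9); WM=-1
i=3 t=2 v=6: → [0,9); WM=-1
i=4 t=7 v=5: → [7,16),[0,9); WM=-1
i=5 t=7 v=9: → [7,16),[0,9); WM=5
i=6 t=1 v=4: DROP (t<5-1); WM=5
i=7 t=8 v=7: → [7,16),[0,9); WM=5
i=8 t=2 v=2: DROP (t<5-1); WM=6
i=9 t=10 v=6: → [7,16); WM=6
i=10 t=21 v=2: → [21,30),[14,23); WM=6
i=11 t=13 v=2: → [7,16); WM=19; [0,9) fires=4 [7,16) fires=5
i=12 t=24 v=5: → [21,30); WM=19
i=13 t=24 v=9: → [21,30); WM=19
i=14 t=31 v=9: → [28,37); WM=29; [14,23) fires=1
i=15 t=32 v=9: → [28,37); WM=29
i=16 t=35 v=1: → [35,44),[28,37); WM=29
i=17 t=36 v=1: → [35,44),[28,37); WM=34; [21,30) fires=3
i=18 t=41 v=7: → [35,44); WM=34
i=19 t=41 v=3: → [35,44); WM=34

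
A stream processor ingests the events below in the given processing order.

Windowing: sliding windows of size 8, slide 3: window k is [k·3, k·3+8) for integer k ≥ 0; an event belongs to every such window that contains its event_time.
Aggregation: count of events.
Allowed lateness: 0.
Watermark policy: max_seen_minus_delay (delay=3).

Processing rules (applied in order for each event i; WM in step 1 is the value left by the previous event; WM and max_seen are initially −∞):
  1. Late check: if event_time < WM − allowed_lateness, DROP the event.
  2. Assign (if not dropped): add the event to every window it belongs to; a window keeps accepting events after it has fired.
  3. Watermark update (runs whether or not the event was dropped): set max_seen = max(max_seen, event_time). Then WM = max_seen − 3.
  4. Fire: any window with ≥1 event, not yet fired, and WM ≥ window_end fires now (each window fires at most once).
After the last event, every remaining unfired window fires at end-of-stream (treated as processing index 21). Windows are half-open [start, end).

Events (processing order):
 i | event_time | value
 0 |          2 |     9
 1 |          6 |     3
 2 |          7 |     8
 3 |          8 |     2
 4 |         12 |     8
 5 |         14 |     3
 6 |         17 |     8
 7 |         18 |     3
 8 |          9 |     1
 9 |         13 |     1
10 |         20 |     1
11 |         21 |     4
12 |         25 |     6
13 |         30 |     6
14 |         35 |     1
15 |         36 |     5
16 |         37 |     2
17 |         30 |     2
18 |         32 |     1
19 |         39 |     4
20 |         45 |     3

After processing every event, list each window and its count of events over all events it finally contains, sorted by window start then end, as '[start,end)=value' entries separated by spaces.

i=0 t=2 v=9: → [0,8); WM=-1
i=1 t=6 v=3: → [6,14),[3,11),[0,8); WM=3
i=2 t=7 v=8: → [6,14),[3,11),[0,8); WM=4
i=3 t=8 v=2: → [6,14),[3,11); WM=5
i=4 t=12 v=8: → [12,20),[9,17),[6,14); WM=9; [0,8) fires=3
i=5 t=14 v=3: → [12,20),[9,17); WM=11; [3,11) fires=3
i=6 t=17 v=8: → [15,23),[12,20); WM=14; [6,14) fires=4
i=7 t=18 v=3: → [18,26),[15,23),[12,20); WM=15
i=8 t=9 v=1: DROP (t<15-0); WM=15
i=9 t=13 v=1: DROP (t<15-0); WM=15
i=10 t=20 v=1: → [18,26),[15,23); WM=17; [9,17) fires=2
i=11 t=21 v=4: → [21,29),[18,26),[15,23); WM=18
i=12 t=25 v=6: → [24,32),[21,29),[18,26); WM=22; [12,20) fires=4
i=13 t=30 v=6: → [30,38),[27,35),[24,32); WM=27; [15,23) fires=4 [18,26) fires=4
i=14 t=35 v=1: → [33,41),[30,38); WM=32; [21,29) fires=2 [24,32) fires=2
i=15 t=36 v=5: → [36,44),[33,41),[30,38); WM=33
i=16 t=37 v=2: → [36,44),[33,41),[30,38); WM=34
i=17 t=30 v=2: DROP (t<34-0); WM=34
i=18 t=32 v=1: DROP (t<34-0); WM=34
i=19 t=39 v=4: → [39,47),[36,44),[33,41); WM=36; [27,35) fires=1
i=20 t=45 v=3: → [45,53),[42,50),[39,47); WM=42; [30,38) fires=4 [33,41) fires=4

[0,8)=3 [3,11)=3 [6,14)=4 [9,17)=2 [12,20)=4 [15,23)=4 [18,26)=4 [21,29)=2 [24,32)=2 [27,35)=1 [30,38)=4 [33,41)=4 [36,44)=3 [39,47)=2 [42,50)=1 [45,53)=1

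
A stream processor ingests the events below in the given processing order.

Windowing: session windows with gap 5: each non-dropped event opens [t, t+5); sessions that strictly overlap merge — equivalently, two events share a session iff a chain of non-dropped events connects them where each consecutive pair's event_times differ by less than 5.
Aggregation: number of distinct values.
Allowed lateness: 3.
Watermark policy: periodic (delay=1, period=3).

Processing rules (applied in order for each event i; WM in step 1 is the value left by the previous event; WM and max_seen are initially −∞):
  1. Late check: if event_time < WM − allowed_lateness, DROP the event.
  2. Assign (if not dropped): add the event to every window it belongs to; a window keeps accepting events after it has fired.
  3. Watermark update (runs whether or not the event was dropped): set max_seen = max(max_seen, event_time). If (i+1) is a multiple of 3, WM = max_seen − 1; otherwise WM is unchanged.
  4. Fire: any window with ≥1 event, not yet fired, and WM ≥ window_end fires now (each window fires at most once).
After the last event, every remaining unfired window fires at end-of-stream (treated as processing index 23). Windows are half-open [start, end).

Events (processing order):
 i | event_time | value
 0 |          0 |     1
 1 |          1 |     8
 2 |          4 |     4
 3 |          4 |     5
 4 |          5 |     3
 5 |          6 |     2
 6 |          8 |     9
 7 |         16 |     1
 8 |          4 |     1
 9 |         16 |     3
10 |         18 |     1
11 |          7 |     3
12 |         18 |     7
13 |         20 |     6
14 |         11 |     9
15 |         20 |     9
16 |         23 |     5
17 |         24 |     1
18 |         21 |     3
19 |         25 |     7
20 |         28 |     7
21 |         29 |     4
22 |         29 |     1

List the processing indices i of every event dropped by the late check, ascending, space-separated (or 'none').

11 14

i=0 t=0 v=1: → [0,5); WM=−∞
i=1 t=1 v=8: → [0,6); WM=−∞
i=2 t=4 v=4: → [0,9); WM=3
i=3 t=4 v=5: → [0,9); WM=3
i=4 t=5 v=3: → [0,10); WM=3
i=5 t=6 v=2: → [0,11); WM=5
i=6 t=8 v=9: → [0,13); WM=5
i=7 t=16 v=1: → [16,21); WM=5
i=8 t=4 v=1: → [0,13); WM=15
i=9 t=16 v=3: → [16,21); WM=15
i=10 t=18 v=1: → [16,23); WM=15
i=11 t=7 v=3: DROP (t<15-3); WM=17
i=12 t=18 v=7: → [16,23); WM=17
i=13 t=20 v=6: → [16,25); WM=17
i=14 t=11 v=9: DROP (t<17-3); WM=19
i=15 t=20 v=9: → [16,25); WM=19
i=16 t=23 v=5: → [16,28); WM=19
i=17 t=24 v=1: → [16,29); WM=23
i=18 t=21 v=3: → [16,29); WM=23
i=19 t=25 v=7: → [16,30); WM=23
i=20 t=28 v=7: → [16,33); WM=27
i=21 t=29 v=4: → [16,34); WM=27
i=22 t=29 v=1: → [16,34); WM=27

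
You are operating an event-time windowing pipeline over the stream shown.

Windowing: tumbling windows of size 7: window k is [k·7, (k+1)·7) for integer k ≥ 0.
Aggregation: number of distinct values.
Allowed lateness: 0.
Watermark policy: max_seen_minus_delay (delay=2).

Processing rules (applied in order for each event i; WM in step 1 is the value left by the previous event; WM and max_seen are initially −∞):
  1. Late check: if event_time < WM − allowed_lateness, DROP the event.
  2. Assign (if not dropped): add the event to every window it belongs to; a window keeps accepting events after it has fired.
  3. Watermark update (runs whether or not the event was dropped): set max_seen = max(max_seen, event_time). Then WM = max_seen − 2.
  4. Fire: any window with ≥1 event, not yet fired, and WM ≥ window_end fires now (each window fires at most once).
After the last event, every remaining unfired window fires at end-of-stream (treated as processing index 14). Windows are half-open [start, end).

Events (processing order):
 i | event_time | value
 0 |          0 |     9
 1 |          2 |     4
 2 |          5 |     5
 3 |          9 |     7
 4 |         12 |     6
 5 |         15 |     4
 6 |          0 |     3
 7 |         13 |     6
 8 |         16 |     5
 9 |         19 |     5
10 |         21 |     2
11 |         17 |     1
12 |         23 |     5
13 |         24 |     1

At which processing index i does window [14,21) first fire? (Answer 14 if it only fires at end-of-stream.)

12

i=0 t=0 v=9: → [0,7); WM=-2
i=1 t=2 v=4: → [0,7); WM=0
i=2 t=5 v=5: → [0,7); WM=3
i=3 t=9 v=7: → [7,14); WM=7; [0,7) fires=3
i=4 t=12 v=6: → [7,14); WM=10
i=5 t=15 v=4: → [14,21); WM=13
i=6 t=0 v=3: DROP (t<13-0); WM=13
i=7 t=13 v=6: → [7,14); WM=13
i=8 t=16 v=5: → [14,21); WM=14; [7,14) fires=2
i=9 t=19 v=5: → [14,21); WM=17
i=10 t=21 v=2: → [21,28); WM=19
i=11 t=17 v=1: DROP (t<19-0); WM=19
i=12 t=23 v=5: → [21,28); WM=21; [14,21) fires=2
i=13 t=24 v=1: → [21,28); WM=22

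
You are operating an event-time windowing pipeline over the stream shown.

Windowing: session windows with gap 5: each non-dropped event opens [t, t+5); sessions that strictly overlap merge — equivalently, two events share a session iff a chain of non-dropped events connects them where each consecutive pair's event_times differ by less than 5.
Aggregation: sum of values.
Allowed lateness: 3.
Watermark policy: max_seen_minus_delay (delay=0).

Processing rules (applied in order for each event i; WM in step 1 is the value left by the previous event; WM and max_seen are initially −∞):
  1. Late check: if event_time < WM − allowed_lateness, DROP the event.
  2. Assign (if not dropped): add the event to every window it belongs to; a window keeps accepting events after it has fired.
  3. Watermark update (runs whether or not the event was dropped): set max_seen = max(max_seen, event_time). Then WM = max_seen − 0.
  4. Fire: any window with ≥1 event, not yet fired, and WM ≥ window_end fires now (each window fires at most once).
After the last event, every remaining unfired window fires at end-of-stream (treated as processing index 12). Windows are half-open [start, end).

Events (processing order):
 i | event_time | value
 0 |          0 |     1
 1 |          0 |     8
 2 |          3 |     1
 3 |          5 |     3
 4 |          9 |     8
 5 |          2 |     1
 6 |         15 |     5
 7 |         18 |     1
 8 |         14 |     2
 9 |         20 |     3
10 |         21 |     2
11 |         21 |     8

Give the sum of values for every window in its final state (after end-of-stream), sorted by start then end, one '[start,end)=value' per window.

[0,14)=21 [15,26)=19

i=0 t=0 v=1: → [0,5); WM=0
i=1 t=0 v=8: → [0,5); WM=0
i=2 t=3 v=1: → [0,8); WM=3
i=3 t=5 v=3: → [0,10); WM=5
i=4 t=9 v=8: → [0,14); WM=9
i=5 t=2 v=1: DROP (t<9-3); WM=9
i=6 t=15 v=5: → [15,20); WM=15
i=7 t=18 v=1: → [15,23); WM=18
i=8 t=14 v=2: DROP (t<18-3); WM=18
i=9 t=20 v=3: → [15,25); WM=20
i=10 t=21 v=2: → [15,26); WM=21
i=11 t=21 v=8: → [15,26); WM=21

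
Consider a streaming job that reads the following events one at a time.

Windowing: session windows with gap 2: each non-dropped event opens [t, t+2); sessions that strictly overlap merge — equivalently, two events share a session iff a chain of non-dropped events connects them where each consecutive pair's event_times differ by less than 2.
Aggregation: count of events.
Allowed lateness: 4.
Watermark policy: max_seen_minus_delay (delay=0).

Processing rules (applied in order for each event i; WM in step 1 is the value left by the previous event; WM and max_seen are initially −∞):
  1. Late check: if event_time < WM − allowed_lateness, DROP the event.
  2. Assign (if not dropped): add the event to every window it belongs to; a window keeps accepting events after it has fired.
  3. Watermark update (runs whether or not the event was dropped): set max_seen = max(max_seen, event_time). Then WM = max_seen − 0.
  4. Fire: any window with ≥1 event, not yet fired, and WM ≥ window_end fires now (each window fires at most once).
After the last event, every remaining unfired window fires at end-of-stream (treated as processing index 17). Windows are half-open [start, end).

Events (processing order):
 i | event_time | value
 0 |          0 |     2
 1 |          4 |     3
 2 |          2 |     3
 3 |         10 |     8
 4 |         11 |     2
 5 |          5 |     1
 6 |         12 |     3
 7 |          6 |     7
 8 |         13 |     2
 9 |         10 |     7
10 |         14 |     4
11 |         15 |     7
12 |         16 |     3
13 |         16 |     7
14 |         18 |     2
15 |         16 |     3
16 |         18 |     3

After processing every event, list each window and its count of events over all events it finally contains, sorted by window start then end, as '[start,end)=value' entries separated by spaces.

[0,2)=1 [2,4)=1 [4,6)=1 [10,18)=10 [18,20)=2

i=0 t=0 v=2: → [0,2); WM=0
i=1 t=4 v=3: → [4,6); WM=4
i=2 t=2 v=3: → [2,4); WM=4
i=3 t=10 v=8: → [10,12); WM=10
i=4 t=11 v=2: → [10,13); WM=11
i=5 t=5 v=1: DROP (t<11-4); WM=11
i=6 t=12 v=3: → [10,14); WM=12
i=7 t=6 v=7: DROP (t<12-4); WM=12
i=8 t=13 v=2: → [10,15); WM=13
i=9 t=10 v=7: → [10,15); WM=13
i=10 t=14 v=4: → [10,16); WM=14
i=11 t=15 v=7: → [10,17); WM=15
i=12 t=16 v=3: → [10,18); WM=16
i=13 t=16 v=7: → [10,18); WM=16
i=14 t=18 v=2: → [18,20); WM=18
i=15 t=16 v=3: → [10,18); WM=18
i=16 t=18 v=3: → [18,20); WM=18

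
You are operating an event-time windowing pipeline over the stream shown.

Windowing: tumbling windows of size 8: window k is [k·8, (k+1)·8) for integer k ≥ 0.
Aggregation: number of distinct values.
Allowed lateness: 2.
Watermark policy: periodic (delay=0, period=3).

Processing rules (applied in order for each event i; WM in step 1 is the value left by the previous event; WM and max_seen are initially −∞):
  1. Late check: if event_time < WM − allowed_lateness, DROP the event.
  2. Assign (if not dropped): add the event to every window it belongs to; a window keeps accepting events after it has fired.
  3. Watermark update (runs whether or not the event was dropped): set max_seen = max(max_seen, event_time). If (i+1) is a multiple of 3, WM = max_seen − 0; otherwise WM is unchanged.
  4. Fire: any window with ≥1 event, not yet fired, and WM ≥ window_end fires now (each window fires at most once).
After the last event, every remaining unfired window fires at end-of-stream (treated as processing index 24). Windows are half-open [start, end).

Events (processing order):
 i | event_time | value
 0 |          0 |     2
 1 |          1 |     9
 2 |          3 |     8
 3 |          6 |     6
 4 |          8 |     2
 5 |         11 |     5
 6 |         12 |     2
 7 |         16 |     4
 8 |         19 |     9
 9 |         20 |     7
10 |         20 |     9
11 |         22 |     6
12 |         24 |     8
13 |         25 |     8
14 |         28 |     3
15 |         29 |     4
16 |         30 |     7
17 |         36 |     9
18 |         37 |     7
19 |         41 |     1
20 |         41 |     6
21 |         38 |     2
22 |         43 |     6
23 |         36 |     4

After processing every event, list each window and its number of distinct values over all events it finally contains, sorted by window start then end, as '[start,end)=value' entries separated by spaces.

[0,8)=4 [8,16)=2 [16,24)=4 [24,32)=4 [32,40)=2 [40,48)=2

i=0 t=0 v=2: → [0,8); WM=−∞
i=1 t=1 v=9: → [0,8); WM=−∞
i=2 t=3 v=8: → [0,8); WM=3
i=3 t=6 v=6: → [0,8); WM=3
i=4 t=8 v=2: → [8,16); WM=3
i=5 t=11 v=5: → [8,16); WM=11; [0,8) fires=4
i=6 t=12 v=2: → [8,16); WM=11
i=7 t=16 v=4: → [16,24); WM=11
i=8 t=19 v=9: → [16,24); WM=19; [8,16) fires=2
i=9 t=20 v=7: → [16,24); WM=19
i=10 t=20 v=9: → [16,24); WM=19
i=11 t=22 v=6: → [16,24); WM=22
i=12 t=24 v=8: → [24,32); WM=22
i=13 t=25 v=8: → [24,32); WM=22
i=14 t=28 v=3: → [24,32); WM=28; [16,24) fires=4
i=15 t=29 v=4: → [24,32); WM=28
i=16 t=30 v=7: → [24,32); WM=28
i=17 t=36 v=9: → [32,40); WM=36; [24,32) fires=4
i=18 t=37 v=7: → [32,40); WM=36
i=19 t=41 v=1: → [40,48); WM=36
i=20 t=41 v=6: → [40,48); WM=41; [32,40) fires=2
i=21 t=38 v=2: DROP (t<41-2); WM=41
i=22 t=43 v=6: → [40,48); WM=41
i=23 t=36 v=4: DROP (t<41-2); WM=43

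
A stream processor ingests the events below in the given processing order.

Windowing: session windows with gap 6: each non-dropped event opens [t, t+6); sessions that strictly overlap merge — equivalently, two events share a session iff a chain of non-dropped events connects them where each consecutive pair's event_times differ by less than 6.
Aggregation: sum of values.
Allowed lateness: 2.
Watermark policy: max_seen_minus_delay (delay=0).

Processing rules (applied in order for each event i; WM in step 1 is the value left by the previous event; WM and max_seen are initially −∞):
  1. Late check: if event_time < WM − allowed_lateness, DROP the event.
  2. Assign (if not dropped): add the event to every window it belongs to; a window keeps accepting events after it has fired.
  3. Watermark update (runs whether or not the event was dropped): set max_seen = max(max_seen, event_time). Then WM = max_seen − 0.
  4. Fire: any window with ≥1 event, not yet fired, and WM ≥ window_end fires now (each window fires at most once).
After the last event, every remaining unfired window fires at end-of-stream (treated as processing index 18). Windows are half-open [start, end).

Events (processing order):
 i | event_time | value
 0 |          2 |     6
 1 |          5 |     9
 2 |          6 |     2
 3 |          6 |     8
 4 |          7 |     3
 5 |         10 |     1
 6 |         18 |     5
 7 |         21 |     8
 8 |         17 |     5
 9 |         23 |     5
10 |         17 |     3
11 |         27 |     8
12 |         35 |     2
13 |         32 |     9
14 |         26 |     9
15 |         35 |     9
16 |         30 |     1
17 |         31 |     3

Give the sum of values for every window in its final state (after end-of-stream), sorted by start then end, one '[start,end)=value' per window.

i=0 t=2 v=6: → [2,8); WM=2
i=1 t=5 v=9: → [2,11); WM=5
i=2 t=6 v=2: → [2,12); WM=6
i=3 t=6 v=8: → [2,12); WM=6
i=4 t=7 v=3: → [2,13); WM=7
i=5 t=10 v=1: → [2,16); WM=10
i=6 t=18 v=5: → [18,24); WM=18
i=7 t=21 v=8: → [18,27); WM=21
i=8 t=17 v=5: DROP (t<21-2); WM=21
i=9 t=23 v=5: → [18,29); WM=23
i=10 t=17 v=3: DROP (t<23-2); WM=23
i=11 t=27 v=8: → [18,33); WM=27
i=12 t=35 v=2: → [35,41); WM=35
i=13 t=32 v=9: DROP (t<35-2); WM=35
i=14 t=26 v=9: DROP (t<35-2); WM=35
i=15 t=35 v=9: → [35,41); WM=35
i=16 t=30 v=1: DROP (t<35-2); WM=35
i=17 t=31 v=3: DROP (t<35-2); WM=35

[2,16)=29 [18,33)=26 [35,41)=11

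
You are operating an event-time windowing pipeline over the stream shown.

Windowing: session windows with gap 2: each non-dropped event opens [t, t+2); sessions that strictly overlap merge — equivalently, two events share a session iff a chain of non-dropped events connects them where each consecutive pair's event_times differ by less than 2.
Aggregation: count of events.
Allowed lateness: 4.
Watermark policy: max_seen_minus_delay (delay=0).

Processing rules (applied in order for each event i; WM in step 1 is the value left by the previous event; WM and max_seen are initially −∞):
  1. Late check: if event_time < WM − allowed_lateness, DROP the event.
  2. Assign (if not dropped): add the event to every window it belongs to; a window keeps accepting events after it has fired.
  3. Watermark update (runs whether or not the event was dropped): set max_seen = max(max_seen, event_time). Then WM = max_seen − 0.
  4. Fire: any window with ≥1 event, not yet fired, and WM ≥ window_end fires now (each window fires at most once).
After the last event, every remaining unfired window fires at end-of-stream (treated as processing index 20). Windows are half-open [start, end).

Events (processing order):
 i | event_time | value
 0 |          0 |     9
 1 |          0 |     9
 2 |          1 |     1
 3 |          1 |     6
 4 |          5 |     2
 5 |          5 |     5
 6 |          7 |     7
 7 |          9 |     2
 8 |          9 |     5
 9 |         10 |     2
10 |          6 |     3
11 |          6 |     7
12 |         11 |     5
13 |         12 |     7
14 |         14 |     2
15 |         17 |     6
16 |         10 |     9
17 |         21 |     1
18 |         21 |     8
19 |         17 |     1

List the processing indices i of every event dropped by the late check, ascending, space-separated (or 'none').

i=0 t=0 v=9: → [0,2); WM=0
i=1 t=0 v=9: → [0,2); WM=0
i=2 t=1 v=1: → [0,3); WM=1
i=3 t=1 v=6: → [0,3); WM=1
i=4 t=5 v=2: → [5,7); WM=5
i=5 t=5 v=5: → [5,7); WM=5
i=6 t=7 v=7: → [7,9); WM=7
i=7 t=9 v=2: → [9,11); WM=9
i=8 t=9 v=5: → [9,11); WM=9
i=9 t=10 v=2: → [9,12); WM=10
i=10 t=6 v=3: → [5,9); WM=10
i=11 t=6 v=7: → [5,9); WM=10
i=12 t=11 v=5: → [9,13); WM=11
i=13 t=12 v=7: → [9,14); WM=12
i=14 t=14 v=2: → [14,16); WM=14
i=15 t=17 v=6: → [17,19); WM=17
i=16 t=10 v=9: DROP (t<17-4); WM=17
i=17 t=21 v=1: → [21,23); WM=21
i=18 t=21 v=8: → [21,23); WM=21
i=19 t=17 v=1: → [17,19); WM=21

16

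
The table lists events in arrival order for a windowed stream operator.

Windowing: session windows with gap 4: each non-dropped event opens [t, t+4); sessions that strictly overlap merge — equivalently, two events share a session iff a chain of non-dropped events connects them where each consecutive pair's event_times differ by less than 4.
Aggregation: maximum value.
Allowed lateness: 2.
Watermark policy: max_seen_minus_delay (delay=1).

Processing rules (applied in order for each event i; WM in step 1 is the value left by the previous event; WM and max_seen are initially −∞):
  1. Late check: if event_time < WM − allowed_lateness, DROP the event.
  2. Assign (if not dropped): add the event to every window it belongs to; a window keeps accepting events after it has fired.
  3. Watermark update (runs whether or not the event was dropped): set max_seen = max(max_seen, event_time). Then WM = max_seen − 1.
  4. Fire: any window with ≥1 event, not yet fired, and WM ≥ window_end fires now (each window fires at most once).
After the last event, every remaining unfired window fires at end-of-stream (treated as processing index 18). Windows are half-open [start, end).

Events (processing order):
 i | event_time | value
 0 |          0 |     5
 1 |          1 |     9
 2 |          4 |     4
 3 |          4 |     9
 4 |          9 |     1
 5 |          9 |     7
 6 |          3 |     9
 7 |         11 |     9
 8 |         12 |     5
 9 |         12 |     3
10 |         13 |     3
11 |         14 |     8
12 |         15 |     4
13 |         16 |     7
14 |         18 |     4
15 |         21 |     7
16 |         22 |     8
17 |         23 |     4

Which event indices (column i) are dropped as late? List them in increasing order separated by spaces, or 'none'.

6

i=0 t=0 v=5: → [0,4); WM=-1
i=1 t=1 v=9: → [0,5); WM=0
i=2 t=4 v=4: → [0,8); WM=3
i=3 t=4 v=9: → [0,8); WM=3
i=4 t=9 v=1: → [9,13); WM=8
i=5 t=9 v=7: → [9,13); WM=8
i=6 t=3 v=9: DROP (t<8-2); WM=8
i=7 t=11 v=9: → [9,15); WM=10
i=8 t=12 v=5: → [9,16); WM=11
i=9 t=12 v=3: → [9,16); WM=11
i=10 t=13 v=3: → [9,17); WM=12
i=11 t=14 v=8: → [9,18); WM=13
i=12 t=15 v=4: → [9,19); WM=14
i=13 t=16 v=7: → [9,20); WM=15
i=14 t=18 v=4: → [9,22); WM=17
i=15 t=21 v=7: → [9,25); WM=20
i=16 t=22 v=8: → [9,26); WM=21
i=17 t=23 v=4: → [9,27); WM=22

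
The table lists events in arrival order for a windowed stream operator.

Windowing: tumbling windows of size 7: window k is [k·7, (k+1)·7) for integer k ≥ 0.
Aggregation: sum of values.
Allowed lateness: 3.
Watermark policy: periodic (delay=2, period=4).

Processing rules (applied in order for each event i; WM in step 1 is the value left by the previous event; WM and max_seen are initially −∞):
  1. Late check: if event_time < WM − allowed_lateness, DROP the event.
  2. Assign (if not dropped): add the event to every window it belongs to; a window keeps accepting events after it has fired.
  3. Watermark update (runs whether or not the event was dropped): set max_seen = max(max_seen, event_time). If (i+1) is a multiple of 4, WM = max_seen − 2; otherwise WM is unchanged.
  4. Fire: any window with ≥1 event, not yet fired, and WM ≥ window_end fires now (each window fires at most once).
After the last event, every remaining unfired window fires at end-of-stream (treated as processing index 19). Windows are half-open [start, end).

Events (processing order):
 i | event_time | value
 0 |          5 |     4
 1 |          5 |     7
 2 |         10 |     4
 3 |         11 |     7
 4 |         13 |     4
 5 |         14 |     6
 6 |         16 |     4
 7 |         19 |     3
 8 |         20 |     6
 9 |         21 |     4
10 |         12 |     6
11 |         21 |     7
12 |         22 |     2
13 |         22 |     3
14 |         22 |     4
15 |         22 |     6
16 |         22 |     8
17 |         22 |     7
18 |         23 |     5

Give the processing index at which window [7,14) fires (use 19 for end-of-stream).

7

i=0 t=5 v=4: → [0,7); WM=−∞
i=1 t=5 v=7: → [0,7); WM=−∞
i=2 t=10 v=4: → [7,14); WM=−∞
i=3 t=11 v=7: → [7,14); WM=9; [0,7) fires=11
i=4 t=13 v=4: → [7,14); WM=9
i=5 t=14 v=6: → [14,21); WM=9
i=6 t=16 v=4: → [14,21); WM=9
i=7 t=19 v=3: → [14,21); WM=17; [7,14) fires=15
i=8 t=20 v=6: → [14,21); WM=17
i=9 t=21 v=4: → [21,28); WM=17
i=10 t=12 v=6: DROP (t<17-3); WM=17
i=11 t=21 v=7: → [21,28); WM=19
i=12 t=22 v=2: → [21,28); WM=19
i=13 t=22 v=3: → [21,28); WM=19
i=14 t=22 v=4: → [21,28); WM=19
i=15 t=22 v=6: → [21,28); WM=20
i=16 t=22 v=8: → [21,28); WM=20
i=17 t=22 v=7: → [21,28); WM=20
i=18 t=23 v=5: → [21,28); WM=20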